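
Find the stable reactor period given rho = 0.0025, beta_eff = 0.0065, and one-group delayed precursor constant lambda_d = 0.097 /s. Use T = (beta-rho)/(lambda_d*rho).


T = (beta - rho) / (lambda_d * rho)
T = (0.0065 - 0.0025) / (0.097 * 0.0025)
T = 16.495 s

16.495


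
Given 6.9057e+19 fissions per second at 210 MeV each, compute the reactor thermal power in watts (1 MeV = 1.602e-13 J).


P = fission_rate * E_MeV * 1.602e-13
P = 6.9057e+19 * 210 * 1.602e-13
P = 2.3232e+09 W

2.3232e+09


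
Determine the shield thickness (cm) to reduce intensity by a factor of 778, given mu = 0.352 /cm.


x = ln(factor) / mu
x = ln(778) / 0.352
x = 18.911 cm

18.911


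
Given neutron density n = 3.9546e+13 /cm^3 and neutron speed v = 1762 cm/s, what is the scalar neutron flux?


phi = n * v
phi = 3.9546e+13 * 1762
phi = 6.9680e+16 /cm^2/s

6.9680e+16


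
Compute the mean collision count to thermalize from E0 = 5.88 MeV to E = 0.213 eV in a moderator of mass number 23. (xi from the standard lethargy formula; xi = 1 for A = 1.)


xi = 1 + (A-1)^2/(2A)*ln((A-1)/(A+1)) = 0.08448899 (for A = 23)
n = ln(E0/E) / xi
n = ln(5.88e6 / 0.213) / 0.08448899
n = ln(2.760563e+07) / 0.08448899 = 202.79

202.79


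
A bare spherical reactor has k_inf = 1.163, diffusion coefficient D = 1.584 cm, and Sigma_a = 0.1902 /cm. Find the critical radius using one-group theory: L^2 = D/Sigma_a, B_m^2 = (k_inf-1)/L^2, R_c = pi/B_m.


L^2 = D / Sigma_a = 1.584 / 0.1902 = 8.328076 cm^2
B_m^2 = (k_inf - 1) / L^2 = (1.163 - 1) / 8.328076 = 0.01957235 /cm^2
For a bare sphere: B_g = pi/R, so R_c = pi / sqrt(B_m^2)
R_c = pi / sqrt(0.01957235) = 22.456 cm

22.456


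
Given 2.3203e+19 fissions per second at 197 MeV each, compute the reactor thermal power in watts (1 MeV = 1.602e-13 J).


P = fission_rate * E_MeV * 1.602e-13
P = 2.3203e+19 * 197 * 1.602e-13
P = 7.3227e+08 W

7.3227e+08


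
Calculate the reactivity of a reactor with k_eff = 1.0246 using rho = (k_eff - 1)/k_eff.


rho = (k_eff - 1) / k_eff
rho = (1.0246 - 1) / 1.0246
rho = 0.024009

0.024009


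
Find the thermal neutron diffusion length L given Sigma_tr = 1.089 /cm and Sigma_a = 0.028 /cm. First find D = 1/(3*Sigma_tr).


D = 1 / (3 * Sigma_tr) = 1 / (3 * 1.089) = 0.3060912 cm
L = sqrt(D / Sigma_a)
L = sqrt(0.3060912 / 0.028)
L = 3.3063 cm

3.3063


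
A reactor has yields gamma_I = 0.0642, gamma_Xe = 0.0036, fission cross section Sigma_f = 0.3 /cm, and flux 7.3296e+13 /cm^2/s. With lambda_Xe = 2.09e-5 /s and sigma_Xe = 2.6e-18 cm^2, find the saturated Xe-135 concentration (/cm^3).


Xe_eq = (gamma_I + gamma_Xe) * Sigma_f * phi / (lambda_Xe + sigma_Xe * phi)
Numerator = (0.0642 + 0.0036) * 0.3 * 7.3296e+13 = 1.490841e+12
Denominator = 2.09e-5 + 2.6e-18 * 7.3296e+13 = 2.114696e-04
Xe_eq = 1.490841e+12 / 2.114696e-04 = 7.0499e+15 /cm^3

7.0499e+15


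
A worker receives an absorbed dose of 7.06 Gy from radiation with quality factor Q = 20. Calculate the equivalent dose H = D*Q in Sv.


H = D * Q
H = 7.06 * 20
H = 141.20 Sv

141.20


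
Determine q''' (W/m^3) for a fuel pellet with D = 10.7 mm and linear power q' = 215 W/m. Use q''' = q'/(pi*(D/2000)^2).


r = D / 2 / 1000 = 10.7 / 2 / 1000 = 0.00535 m
q''' = q' / (pi * r^2)
q''' = 215 / (pi * 0.00535^2)
q''' = 2.3910e+06 W/m^3

2.3910e+06


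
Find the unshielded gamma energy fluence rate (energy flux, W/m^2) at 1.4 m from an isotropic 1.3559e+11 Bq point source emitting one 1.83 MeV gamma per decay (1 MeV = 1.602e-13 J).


psi = A * E * 1.602e-13 / (4*pi*r^2)
psi = 1.3559e+11 * 1.83 * 1.602e-13 / (4*pi*1.4^2)
psi = 0.0016139 W/m^2

0.0016139


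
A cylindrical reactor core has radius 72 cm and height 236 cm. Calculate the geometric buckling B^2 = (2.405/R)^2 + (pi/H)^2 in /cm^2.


B^2 = (2.405/R)^2 + (pi/H)^2
B^2 = (2.405/72)^2 + (pi/236)^2
B^2 = 0.0012930 /cm^2

0.0012930


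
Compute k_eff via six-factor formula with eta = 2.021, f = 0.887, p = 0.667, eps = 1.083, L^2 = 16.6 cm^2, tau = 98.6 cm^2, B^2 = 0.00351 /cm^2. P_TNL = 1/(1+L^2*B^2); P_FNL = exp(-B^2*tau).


k_inf = eta*f*p*eps = 2.021*0.887*0.667*1.083 = 1.294924
P_TNL = 1/(1 + L^2*B^2) = 1/(1 + 16.6*0.00351) = 0.9449420
P_FNL = exp(-B^2*tau) = exp(-0.00351*98.6) = 0.7074516
k_eff = k_inf * P_TNL * P_FNL = 1.294924 * 0.9449420 * 0.7074516
k_eff = 0.86566

0.86566


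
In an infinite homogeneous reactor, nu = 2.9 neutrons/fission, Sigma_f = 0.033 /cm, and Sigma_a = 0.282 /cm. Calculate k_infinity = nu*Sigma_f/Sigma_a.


k_inf = nu * Sigma_f / Sigma_a
k_inf = 2.9 * 0.033 / 0.282
k_inf = 0.33936

0.33936


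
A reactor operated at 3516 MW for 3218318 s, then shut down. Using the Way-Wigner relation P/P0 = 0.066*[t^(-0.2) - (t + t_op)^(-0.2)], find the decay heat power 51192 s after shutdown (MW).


P/P0 = 0.066 * [t^(-0.2) - (t + t_op)^(-0.2)]
P/P0 = 0.066 * [51192^(-0.2) - (51192 + 3218318)^(-0.2)]
P/P0 = 0.066 * [0.1143298 - 0.04978557] = 0.004259919
P = 3516 * 0.004259919 = 14.978 MW

14.978


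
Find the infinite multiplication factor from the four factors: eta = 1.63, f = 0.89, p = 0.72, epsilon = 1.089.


k_inf = eta * f * p * epsilon
k_inf = 1.63 * 0.89 * 0.72 * 1.089
k_inf = 1.1375

1.1375


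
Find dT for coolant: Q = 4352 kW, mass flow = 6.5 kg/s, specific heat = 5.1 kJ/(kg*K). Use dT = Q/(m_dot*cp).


dT = Q / (m_dot * cp)
dT = 4352 / (6.5 * 5.1)
dT = 131.28 C

131.28


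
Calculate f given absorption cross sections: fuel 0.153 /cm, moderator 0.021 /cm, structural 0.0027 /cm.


f = Sigma_a_fuel / (Sigma_a_fuel + Sigma_a_mod + Sigma_a_other)
f = 0.153 / (0.153 + 0.021 + 0.0027)
f = 0.86587

0.86587


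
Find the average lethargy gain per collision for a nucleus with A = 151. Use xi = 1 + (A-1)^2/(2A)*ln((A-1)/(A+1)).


xi = 1 + (A-1)^2/(2A) * ln((A-1)/(A+1))
xi = 1 + (151-1)^2/(2*151) * ln((151-1)/(151 +1))
xi = 0.013187

0.013187


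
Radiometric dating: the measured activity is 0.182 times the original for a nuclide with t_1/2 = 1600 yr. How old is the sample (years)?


lambda = ln(2) / t_half = ln(2) / 1600 = 4.332170e-04 /yr
t = -ln(A/A0) / lambda
t = -ln(0.182) / 4.332170e-04
t = 3932.8 yr

3932.8


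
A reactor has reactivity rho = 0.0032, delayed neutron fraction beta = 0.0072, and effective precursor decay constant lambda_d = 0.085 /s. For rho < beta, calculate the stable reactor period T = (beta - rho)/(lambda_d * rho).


T = (beta - rho) / (lambda_d * rho)
T = (0.0072 - 0.0032) / (0.085 * 0.0032)
T = 14.706 s

14.706


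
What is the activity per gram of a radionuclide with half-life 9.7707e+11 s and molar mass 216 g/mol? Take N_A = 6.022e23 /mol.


lambda = ln(2) / t_half = ln(2) / 9.7707e+11 = 7.094140e-13 /s
SA = lambda * N_A / M
SA = 7.094140e-13 * 6.022e23 / 216
SA = 1.9778e+09 Bq/g

1.9778e+09


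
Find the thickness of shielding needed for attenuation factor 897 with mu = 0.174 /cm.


x = ln(factor) / mu
x = ln(897) / 0.174
x = 39.075 cm

39.075


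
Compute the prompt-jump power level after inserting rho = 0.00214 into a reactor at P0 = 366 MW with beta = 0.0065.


P1/P0 = beta / (beta - rho)
P1/P0 = 0.0065 / (0.0065 - 0.00214) = 1.490826
P1 = 366 * 1.490826 = 545.64 MW

545.64


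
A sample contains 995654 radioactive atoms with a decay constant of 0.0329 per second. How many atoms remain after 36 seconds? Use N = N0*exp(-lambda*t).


N = N0 * exp(-lambda * t)
N = 995654 * exp(-0.0329 * 36)
N = 304600

304600


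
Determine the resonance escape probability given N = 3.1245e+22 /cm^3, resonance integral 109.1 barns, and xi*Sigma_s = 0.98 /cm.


p = exp(-N * I * 1e-24 / (xi*Sigma_s))
p = exp(-3.1245e+22 * 109.1 * 1e-24 / 0.98)
p = 0.030857

0.030857


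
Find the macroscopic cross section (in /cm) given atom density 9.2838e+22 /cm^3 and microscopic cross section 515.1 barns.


Sigma = N * sigma_barns * 1e-24
Sigma = 9.2838e+22 * 515.1 * 1e-24
Sigma = 47.821 /cm

47.821


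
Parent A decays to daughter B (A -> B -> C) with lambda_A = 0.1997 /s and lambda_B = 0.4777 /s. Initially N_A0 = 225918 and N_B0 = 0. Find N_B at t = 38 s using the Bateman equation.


N_B(t) = lambda_A * N_A0 / (lambda_B - lambda_A) * [exp(-lambda_A*t) - exp(-lambda_B*t)]
exp(-0.1997*38) = 5.061892e-04; exp(-0.4777*38) = 1.307453e-08
N_B = 0.1997 * 225918 / (0.4777 - 0.1997) * (5.061892e-04 - 1.307453e-08)
N_B = 82.146

82.146


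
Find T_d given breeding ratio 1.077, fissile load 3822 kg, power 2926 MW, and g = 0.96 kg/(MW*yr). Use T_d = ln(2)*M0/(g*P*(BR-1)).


Breeding gain G = BR - 1 = 1.077 - 1 = 0.077
Fissile production rate = g * P * G = 0.96 * 2926 * 0.077 = 216.28992 kg/yr
T_d = ln(2) * M0 / (g * P * G)
T_d = ln(2) * 3822 / 216.28992 = 12.248 yr

12.248


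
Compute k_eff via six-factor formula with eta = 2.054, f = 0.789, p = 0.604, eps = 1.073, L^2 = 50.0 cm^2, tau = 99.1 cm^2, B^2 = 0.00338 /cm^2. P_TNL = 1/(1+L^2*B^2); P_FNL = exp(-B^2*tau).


k_inf = eta*f*p*eps = 2.054*0.789*0.604*1.073 = 1.050302
P_TNL = 1/(1 + L^2*B^2) = 1/(1 + 50.0*0.00338) = 0.8554320
P_FNL = exp(-B^2*tau) = exp(-0.00338*99.1) = 0.7153681
k_eff = k_inf * P_TNL * P_FNL = 1.050302 * 0.8554320 * 0.7153681
k_eff = 0.64273

0.64273


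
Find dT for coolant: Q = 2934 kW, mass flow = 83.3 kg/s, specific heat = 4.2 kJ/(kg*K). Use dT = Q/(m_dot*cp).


dT = Q / (m_dot * cp)
dT = 2934 / (83.3 * 4.2)
dT = 8.3862 C

8.3862


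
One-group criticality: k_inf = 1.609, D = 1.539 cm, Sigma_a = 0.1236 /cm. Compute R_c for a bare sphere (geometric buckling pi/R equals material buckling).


L^2 = D / Sigma_a = 1.539 / 0.1236 = 12.45146 cm^2
B_m^2 = (k_inf - 1) / L^2 = (1.609 - 1) / 12.45146 = 0.04890993 /cm^2
For a bare sphere: B_g = pi/R, so R_c = pi / sqrt(B_m^2)
R_c = pi / sqrt(0.04890993) = 14.205 cm

14.205


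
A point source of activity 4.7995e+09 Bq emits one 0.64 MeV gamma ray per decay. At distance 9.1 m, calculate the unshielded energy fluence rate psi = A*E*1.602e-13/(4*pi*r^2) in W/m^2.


psi = A * E * 1.602e-13 / (4*pi*r^2)
psi = 4.7995e+09 * 0.64 * 1.602e-13 / (4*pi*9.1^2)
psi = 4.7287e-07 W/m^2

4.7287e-07


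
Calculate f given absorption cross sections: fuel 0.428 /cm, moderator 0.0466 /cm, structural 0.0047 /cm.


f = Sigma_a_fuel / (Sigma_a_fuel + Sigma_a_mod + Sigma_a_other)
f = 0.428 / (0.428 + 0.0466 + 0.0047)
f = 0.89297

0.89297


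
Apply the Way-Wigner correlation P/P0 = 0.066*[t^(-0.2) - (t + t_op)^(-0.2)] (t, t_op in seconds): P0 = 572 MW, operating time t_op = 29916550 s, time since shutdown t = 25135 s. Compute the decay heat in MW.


P/P0 = 0.066 * [t^(-0.2) - (t + t_op)^(-0.2)]
P/P0 = 0.066 * [25135^(-0.2) - (25135 + 29916550)^(-0.2)]
P/P0 = 0.066 * [0.1318087 - 0.03197016] = 0.006589344
P = 572 * 0.006589344 = 3.7691 MW

3.7691


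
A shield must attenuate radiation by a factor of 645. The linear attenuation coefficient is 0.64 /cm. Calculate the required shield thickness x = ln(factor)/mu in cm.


x = ln(factor) / mu
x = ln(645) / 0.64
x = 10.108 cm

10.108


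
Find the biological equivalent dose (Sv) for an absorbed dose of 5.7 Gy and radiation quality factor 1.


H = D * Q
H = 5.7 * 1
H = 5.7000 Sv

5.7000


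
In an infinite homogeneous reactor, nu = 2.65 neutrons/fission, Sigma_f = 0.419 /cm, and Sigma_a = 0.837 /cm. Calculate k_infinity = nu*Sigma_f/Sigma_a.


k_inf = nu * Sigma_f / Sigma_a
k_inf = 2.65 * 0.419 / 0.837
k_inf = 1.3266

1.3266


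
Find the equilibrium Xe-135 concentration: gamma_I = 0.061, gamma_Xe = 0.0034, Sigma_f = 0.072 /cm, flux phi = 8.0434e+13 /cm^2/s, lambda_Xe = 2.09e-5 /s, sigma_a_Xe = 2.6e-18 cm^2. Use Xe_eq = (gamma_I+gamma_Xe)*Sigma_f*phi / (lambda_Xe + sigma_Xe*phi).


Xe_eq = (gamma_I + gamma_Xe) * Sigma_f * phi / (lambda_Xe + sigma_Xe * phi)
Numerator = (0.061 + 0.0034) * 0.072 * 8.0434e+13 = 3.729564e+11
Denominator = 2.09e-5 + 2.6e-18 * 8.0434e+13 = 2.300284e-04
Xe_eq = 3.729564e+11 / 2.300284e-04 = 1.6213e+15 /cm^3

1.6213e+15


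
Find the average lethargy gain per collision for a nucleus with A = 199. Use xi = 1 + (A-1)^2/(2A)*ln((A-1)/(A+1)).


xi = 1 + (A-1)^2/(2A) * ln((A-1)/(A+1))
xi = 1 + (199-1)^2/(2*199) * ln((199-1)/(199 +1))
xi = 0.010017

0.010017


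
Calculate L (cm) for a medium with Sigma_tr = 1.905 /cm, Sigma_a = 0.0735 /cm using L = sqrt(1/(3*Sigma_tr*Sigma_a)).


D = 1 / (3 * Sigma_tr) = 1 / (3 * 1.905) = 0.1749781 cm
L = sqrt(D / Sigma_a)
L = sqrt(0.1749781 / 0.0735)
L = 1.5429 cm

1.5429


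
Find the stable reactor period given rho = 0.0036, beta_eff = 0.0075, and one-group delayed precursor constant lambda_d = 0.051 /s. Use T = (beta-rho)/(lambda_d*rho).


T = (beta - rho) / (lambda_d * rho)
T = (0.0075 - 0.0036) / (0.051 * 0.0036)
T = 21.242 s

21.242


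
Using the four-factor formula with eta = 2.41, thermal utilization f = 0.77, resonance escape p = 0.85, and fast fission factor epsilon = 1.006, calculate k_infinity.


k_inf = eta * f * p * epsilon
k_inf = 2.41 * 0.77 * 0.85 * 1.006
k_inf = 1.5868

1.5868


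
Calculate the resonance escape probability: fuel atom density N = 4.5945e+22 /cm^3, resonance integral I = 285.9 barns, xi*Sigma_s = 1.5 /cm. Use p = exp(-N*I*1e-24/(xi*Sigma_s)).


p = exp(-N * I * 1e-24 / (xi*Sigma_s))
p = exp(-4.5945e+22 * 285.9 * 1e-24 / 1.5)
p = 1.5734e-04

1.5734e-04


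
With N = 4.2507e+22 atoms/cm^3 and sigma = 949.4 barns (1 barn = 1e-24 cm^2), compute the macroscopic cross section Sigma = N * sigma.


Sigma = N * sigma_barns * 1e-24
Sigma = 4.2507e+22 * 949.4 * 1e-24
Sigma = 40.356 /cm

40.356


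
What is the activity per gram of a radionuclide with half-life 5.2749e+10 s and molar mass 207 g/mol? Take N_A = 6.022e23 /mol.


lambda = ln(2) / t_half = ln(2) / 5.2749e+10 = 1.314048e-11 /s
SA = lambda * N_A / M
SA = 1.314048e-11 * 6.022e23 / 207
SA = 3.8228e+10 Bq/g

3.8228e+10


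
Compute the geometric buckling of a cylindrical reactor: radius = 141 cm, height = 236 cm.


B^2 = (2.405/R)^2 + (pi/H)^2
B^2 = (2.405/141)^2 + (pi/236)^2
B^2 = 4.6814e-04 /cm^2

4.6814e-04


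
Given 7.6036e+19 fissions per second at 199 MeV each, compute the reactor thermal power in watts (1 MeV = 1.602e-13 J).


P = fission_rate * E_MeV * 1.602e-13
P = 7.6036e+19 * 199 * 1.602e-13
P = 2.4240e+09 W

2.4240e+09


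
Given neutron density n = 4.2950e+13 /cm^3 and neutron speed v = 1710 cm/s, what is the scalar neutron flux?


phi = n * v
phi = 4.2950e+13 * 1710
phi = 7.3444e+16 /cm^2/s

7.3444e+16


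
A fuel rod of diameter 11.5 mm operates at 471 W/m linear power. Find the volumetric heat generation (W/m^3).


r = D / 2 / 1000 = 11.5 / 2 / 1000 = 0.00575 m
q''' = q' / (pi * r^2)
q''' = 471 / (pi * 0.00575^2)
q''' = 4.5346e+06 W/m^3

4.5346e+06


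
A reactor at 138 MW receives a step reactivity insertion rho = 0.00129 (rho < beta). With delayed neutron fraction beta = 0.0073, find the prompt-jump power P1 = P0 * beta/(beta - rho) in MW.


P1/P0 = beta / (beta - rho)
P1/P0 = 0.0073 / (0.0073 - 0.00129) = 1.214642
P1 = 138 * 1.214642 = 167.62 MW

167.62


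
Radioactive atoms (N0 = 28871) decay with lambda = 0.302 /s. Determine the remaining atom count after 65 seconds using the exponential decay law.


N = N0 * exp(-lambda * t)
N = 28871 * exp(-0.302 * 65)
N = 8.6151e-05

8.6151e-05


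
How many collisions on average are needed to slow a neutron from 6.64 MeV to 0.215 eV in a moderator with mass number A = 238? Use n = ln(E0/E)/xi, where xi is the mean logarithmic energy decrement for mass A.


xi = 1 + (A-1)^2/(2A)*ln((A-1)/(A+1)) = 0.008379872 (for A = 238)
n = ln(E0/E) / xi
n = ln(6.64e6 / 0.215) / 0.008379872
n = ln(3.088372e+07) / 0.008379872 = 2058.0

2058.0


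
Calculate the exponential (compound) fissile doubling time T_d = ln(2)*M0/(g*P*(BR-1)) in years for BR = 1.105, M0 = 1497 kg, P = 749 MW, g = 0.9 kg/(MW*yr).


Breeding gain G = BR - 1 = 1.105 - 1 = 0.105
Fissile production rate = g * P * G = 0.9 * 749 * 0.105 = 70.7805 kg/yr
T_d = ln(2) * M0 / (g * P * G)
T_d = ln(2) * 1497 / 70.7805 = 14.660 yr

14.660


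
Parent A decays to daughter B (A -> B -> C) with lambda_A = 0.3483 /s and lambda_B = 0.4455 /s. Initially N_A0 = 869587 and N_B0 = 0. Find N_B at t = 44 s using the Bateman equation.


N_B(t) = lambda_A * N_A0 / (lambda_B - lambda_A) * [exp(-lambda_A*t) - exp(-lambda_B*t)]
exp(-0.3483*44) = 2.209786e-07; exp(-0.4455*44) = 3.068736e-09
N_B = 0.3483 * 869587 / (0.4455 - 0.3483) * (2.209786e-07 - 3.068736e-09)
N_B = 0.67901

0.67901


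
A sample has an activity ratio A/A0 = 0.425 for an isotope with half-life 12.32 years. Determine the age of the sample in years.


lambda = ln(2) / t_half = ln(2) / 12.32 = 0.05626195 /yr
t = -ln(A/A0) / lambda
t = -ln(0.425) / 0.05626195
t = 15.209 yr

15.209


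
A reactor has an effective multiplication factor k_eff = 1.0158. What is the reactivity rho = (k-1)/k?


rho = (k_eff - 1) / k_eff
rho = (1.0158 - 1) / 1.0158
rho = 0.015554

0.015554


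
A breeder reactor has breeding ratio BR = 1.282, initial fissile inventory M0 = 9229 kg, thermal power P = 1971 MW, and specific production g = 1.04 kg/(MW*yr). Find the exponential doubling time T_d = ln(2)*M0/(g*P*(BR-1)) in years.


Breeding gain G = BR - 1 = 1.282 - 1 = 0.282
Fissile production rate = g * P * G = 1.04 * 1971 * 0.282 = 578.05488 kg/yr
T_d = ln(2) * M0 / (g * P * G)
T_d = ln(2) * 9229 / 578.05488 = 11.067 yr

11.067


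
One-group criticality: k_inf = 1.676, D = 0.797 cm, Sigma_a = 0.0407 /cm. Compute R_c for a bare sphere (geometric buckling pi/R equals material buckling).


L^2 = D / Sigma_a = 0.797 / 0.0407 = 19.58231 cm^2
B_m^2 = (k_inf - 1) / L^2 = (1.676 - 1) / 19.58231 = 0.03452095 /cm^2
For a bare sphere: B_g = pi/R, so R_c = pi / sqrt(B_m^2)
R_c = pi / sqrt(0.03452095) = 16.909 cm

16.909


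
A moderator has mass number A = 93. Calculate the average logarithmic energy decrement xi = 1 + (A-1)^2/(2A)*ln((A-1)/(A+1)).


xi = 1 + (A-1)^2/(2A) * ln((A-1)/(A+1))
xi = 1 + (93-1)^2/(2*93) * ln((93-1)/(93 +1))
xi = 0.021352

0.021352


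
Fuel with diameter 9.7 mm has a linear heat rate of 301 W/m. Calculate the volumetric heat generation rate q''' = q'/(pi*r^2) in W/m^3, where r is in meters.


r = D / 2 / 1000 = 9.7 / 2 / 1000 = 0.00485 m
q''' = q' / (pi * r^2)
q''' = 301 / (pi * 0.00485^2)
q''' = 4.0732e+06 W/m^3

4.0732e+06


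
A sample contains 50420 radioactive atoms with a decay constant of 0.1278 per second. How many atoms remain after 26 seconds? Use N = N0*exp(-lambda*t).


N = N0 * exp(-lambda * t)
N = 50420 * exp(-0.1278 * 26)
N = 1817.7

1817.7


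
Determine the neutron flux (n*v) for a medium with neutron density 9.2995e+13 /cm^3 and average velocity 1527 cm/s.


phi = n * v
phi = 9.2995e+13 * 1527
phi = 1.4200e+17 /cm^2/s

1.4200e+17


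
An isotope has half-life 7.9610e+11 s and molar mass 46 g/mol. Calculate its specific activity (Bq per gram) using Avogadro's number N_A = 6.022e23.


lambda = ln(2) / t_half = ln(2) / 7.9610e+11 = 8.706785e-13 /s
SA = lambda * N_A / M
SA = 8.706785e-13 * 6.022e23 / 46
SA = 1.1398e+10 Bq/g

1.1398e+10


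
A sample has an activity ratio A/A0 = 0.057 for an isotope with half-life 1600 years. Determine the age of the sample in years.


lambda = ln(2) / t_half = ln(2) / 1600 = 4.332170e-04 /yr
t = -ln(A/A0) / lambda
t = -ln(0.057) / 4.332170e-04
t = 6612.6 yr

6612.6


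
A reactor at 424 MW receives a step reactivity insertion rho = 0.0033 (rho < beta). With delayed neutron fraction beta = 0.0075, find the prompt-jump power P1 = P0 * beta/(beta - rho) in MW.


P1/P0 = beta / (beta - rho)
P1/P0 = 0.0075 / (0.0075 - 0.0033) = 1.785714
P1 = 424 * 1.785714 = 757.14 MW

757.14


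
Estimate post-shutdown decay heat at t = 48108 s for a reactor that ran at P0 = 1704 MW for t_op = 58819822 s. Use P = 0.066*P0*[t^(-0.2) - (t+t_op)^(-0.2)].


P/P0 = 0.066 * [t^(-0.2) - (t + t_op)^(-0.2)]
P/P0 = 0.066 * [48108^(-0.2) - (48108 + 58819822)^(-0.2)]
P/P0 = 0.066 * [0.1157595 - 0.02792700] = 0.005796945
P = 1704 * 0.005796945 = 9.8780 MW

9.8780


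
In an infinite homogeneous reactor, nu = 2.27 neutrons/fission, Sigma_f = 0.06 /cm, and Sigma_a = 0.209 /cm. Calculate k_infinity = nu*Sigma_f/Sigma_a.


k_inf = nu * Sigma_f / Sigma_a
k_inf = 2.27 * 0.06 / 0.209
k_inf = 0.65167

0.65167


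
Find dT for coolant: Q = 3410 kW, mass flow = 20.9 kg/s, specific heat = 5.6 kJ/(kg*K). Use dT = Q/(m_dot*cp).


dT = Q / (m_dot * cp)
dT = 3410 / (20.9 * 5.6)
dT = 29.135 C

29.135


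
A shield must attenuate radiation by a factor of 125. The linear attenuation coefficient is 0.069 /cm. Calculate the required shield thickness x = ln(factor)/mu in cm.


x = ln(factor) / mu
x = ln(125) / 0.069
x = 69.976 cm

69.976


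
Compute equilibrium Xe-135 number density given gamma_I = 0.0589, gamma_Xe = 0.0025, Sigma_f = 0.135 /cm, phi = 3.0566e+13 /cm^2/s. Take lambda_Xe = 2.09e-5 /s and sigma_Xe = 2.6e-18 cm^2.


Xe_eq = (gamma_I + gamma_Xe) * Sigma_f * phi / (lambda_Xe + sigma_Xe * phi)
Numerator = (0.0589 + 0.0025) * 0.135 * 3.0566e+13 = 2.533616e+11
Denominator = 2.09e-5 + 2.6e-18 * 3.0566e+13 = 1.003716e-04
Xe_eq = 2.533616e+11 / 1.003716e-04 = 2.5242e+15 /cm^3

2.5242e+15


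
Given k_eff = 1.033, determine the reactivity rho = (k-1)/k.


rho = (k_eff - 1) / k_eff
rho = (1.033 - 1) / 1.033
rho = 0.031946

0.031946


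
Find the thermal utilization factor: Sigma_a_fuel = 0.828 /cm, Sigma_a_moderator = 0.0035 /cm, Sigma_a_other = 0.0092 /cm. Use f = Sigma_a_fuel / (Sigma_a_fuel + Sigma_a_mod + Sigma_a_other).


f = Sigma_a_fuel / (Sigma_a_fuel + Sigma_a_mod + Sigma_a_other)
f = 0.828 / (0.828 + 0.0035 + 0.0092)
f = 0.98489

0.98489


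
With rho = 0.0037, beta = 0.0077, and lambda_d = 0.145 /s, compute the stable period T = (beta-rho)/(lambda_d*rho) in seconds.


T = (beta - rho) / (lambda_d * rho)
T = (0.0077 - 0.0037) / (0.145 * 0.0037)
T = 7.4557 s

7.4557


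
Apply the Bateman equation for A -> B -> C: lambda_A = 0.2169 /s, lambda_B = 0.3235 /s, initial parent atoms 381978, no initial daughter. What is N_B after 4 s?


N_B(t) = lambda_A * N_A0 / (lambda_B - lambda_A) * [exp(-lambda_A*t) - exp(-lambda_B*t)]
exp(-0.2169*4) = 0.4199582; exp(-0.3235*4) = 0.2741719
N_B = 0.2169 * 381978 / (0.3235 - 0.2169) * (0.4199582 - 0.2741719)
N_B = 113307

113307


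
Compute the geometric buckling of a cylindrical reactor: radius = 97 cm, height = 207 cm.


B^2 = (2.405/R)^2 + (pi/H)^2
B^2 = (2.405/97)^2 + (pi/207)^2
B^2 = 8.4507e-04 /cm^2

8.4507e-04


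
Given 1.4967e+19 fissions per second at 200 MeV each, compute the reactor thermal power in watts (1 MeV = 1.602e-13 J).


P = fission_rate * E_MeV * 1.602e-13
P = 1.4967e+19 * 200 * 1.602e-13
P = 4.7954e+08 W

4.7954e+08


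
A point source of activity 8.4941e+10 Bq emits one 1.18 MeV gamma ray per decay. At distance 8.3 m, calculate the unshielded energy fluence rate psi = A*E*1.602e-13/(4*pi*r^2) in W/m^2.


psi = A * E * 1.602e-13 / (4*pi*r^2)
psi = 8.4941e+10 * 1.18 * 1.602e-13 / (4*pi*8.3^2)
psi = 1.8548e-05 W/m^2

1.8548e-05


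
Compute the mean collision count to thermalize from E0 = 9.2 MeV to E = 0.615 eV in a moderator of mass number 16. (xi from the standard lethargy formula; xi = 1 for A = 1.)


xi = 1 + (A-1)^2/(2A)*ln((A-1)/(A+1)) = 0.1199467 (for A = 16)
n = ln(E0/E) / xi
n = ln(9.2e6 / 0.615) / 0.1199467
n = ln(1.495935e+07) / 0.1199467 = 137.73

137.73


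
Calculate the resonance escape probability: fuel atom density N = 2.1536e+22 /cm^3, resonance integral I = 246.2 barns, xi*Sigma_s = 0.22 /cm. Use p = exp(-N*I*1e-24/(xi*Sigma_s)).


p = exp(-N * I * 1e-24 / (xi*Sigma_s))
p = exp(-2.1536e+22 * 246.2 * 1e-24 / 0.22)
p = 3.4133e-11

3.4133e-11


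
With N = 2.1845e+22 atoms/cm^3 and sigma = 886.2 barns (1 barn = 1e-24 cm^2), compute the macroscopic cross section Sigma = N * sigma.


Sigma = N * sigma_barns * 1e-24
Sigma = 2.1845e+22 * 886.2 * 1e-24
Sigma = 19.359 /cm

19.359


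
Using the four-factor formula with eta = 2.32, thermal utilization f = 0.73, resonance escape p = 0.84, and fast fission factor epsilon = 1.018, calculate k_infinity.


k_inf = eta * f * p * epsilon
k_inf = 2.32 * 0.73 * 0.84 * 1.018
k_inf = 1.4482

1.4482


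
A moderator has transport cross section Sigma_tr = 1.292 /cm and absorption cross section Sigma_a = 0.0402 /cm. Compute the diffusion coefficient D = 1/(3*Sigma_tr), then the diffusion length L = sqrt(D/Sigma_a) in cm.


D = 1 / (3 * Sigma_tr) = 1 / (3 * 1.292) = 0.2579979 cm
L = sqrt(D / Sigma_a)
L = sqrt(0.2579979 / 0.0402)
L = 2.5333 cm

2.5333


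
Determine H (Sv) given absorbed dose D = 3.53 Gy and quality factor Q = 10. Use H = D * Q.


H = D * Q
H = 3.53 * 10
H = 35.300 Sv

35.300


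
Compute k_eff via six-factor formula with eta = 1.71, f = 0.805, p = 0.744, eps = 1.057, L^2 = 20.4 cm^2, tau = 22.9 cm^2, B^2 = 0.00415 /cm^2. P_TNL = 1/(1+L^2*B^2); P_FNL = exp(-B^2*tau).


k_inf = eta*f*p*eps = 1.71*0.805*0.744*1.057 = 1.082530
P_TNL = 1/(1 + L^2*B^2) = 1/(1 + 20.4*0.00415) = 0.9219479
P_FNL = exp(-B^2*tau) = exp(-0.00415*22.9) = 0.9093411
k_eff = k_inf * P_TNL * P_FNL = 1.082530 * 0.9219479 * 0.9093411
k_eff = 0.90756

0.90756


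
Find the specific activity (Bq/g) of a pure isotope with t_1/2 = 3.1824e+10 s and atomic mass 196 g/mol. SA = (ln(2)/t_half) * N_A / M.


lambda = ln(2) / t_half = ln(2) / 3.1824e+10 = 2.178064e-11 /s
SA = lambda * N_A / M
SA = 2.178064e-11 * 6.022e23 / 196
SA = 6.6920e+10 Bq/g

6.6920e+10


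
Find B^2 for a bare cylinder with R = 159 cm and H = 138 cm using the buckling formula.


B^2 = (2.405/R)^2 + (pi/H)^2
B^2 = (2.405/159)^2 + (pi/138)^2
B^2 = 7.4704e-04 /cm^2

7.4704e-04


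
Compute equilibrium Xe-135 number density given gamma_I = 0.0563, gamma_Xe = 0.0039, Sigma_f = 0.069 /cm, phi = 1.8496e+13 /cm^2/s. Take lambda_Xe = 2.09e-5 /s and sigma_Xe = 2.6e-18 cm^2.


Xe_eq = (gamma_I + gamma_Xe) * Sigma_f * phi / (lambda_Xe + sigma_Xe * phi)
Numerator = (0.0563 + 0.0039) * 0.069 * 1.8496e+13 = 7.682868e+10
Denominator = 2.09e-5 + 2.6e-18 * 1.8496e+13 = 6.898960e-05
Xe_eq = 7.682868e+10 / 6.898960e-05 = 1.1136e+15 /cm^3

1.1136e+15


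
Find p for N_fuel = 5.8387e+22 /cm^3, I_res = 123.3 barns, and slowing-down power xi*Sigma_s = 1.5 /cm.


p = exp(-N * I * 1e-24 / (xi*Sigma_s))
p = exp(-5.8387e+22 * 123.3 * 1e-24 / 1.5)
p = 0.0082346

0.0082346


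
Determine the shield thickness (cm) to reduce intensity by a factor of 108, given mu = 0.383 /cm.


x = ln(factor) / mu
x = ln(108) / 0.383
x = 12.225 cm

12.225


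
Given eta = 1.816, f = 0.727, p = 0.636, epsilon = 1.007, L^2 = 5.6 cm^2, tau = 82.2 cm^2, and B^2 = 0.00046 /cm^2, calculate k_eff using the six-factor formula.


k_inf = eta*f*p*eps = 1.816*0.727*0.636*1.007 = 0.8455452
P_TNL = 1/(1 + L^2*B^2) = 1/(1 + 5.6*0.00046) = 0.9974306
P_FNL = exp(-B^2*tau) = exp(-0.00046*82.2) = 0.9628939
k_eff = k_inf * P_TNL * P_FNL = 0.8455452 * 0.9974306 * 0.9628939
k_eff = 0.81208

0.81208


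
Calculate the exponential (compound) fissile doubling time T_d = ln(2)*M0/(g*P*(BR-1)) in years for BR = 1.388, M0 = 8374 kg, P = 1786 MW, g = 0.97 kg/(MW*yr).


Breeding gain G = BR - 1 = 1.388 - 1 = 0.388
Fissile production rate = g * P * G = 0.97 * 1786 * 0.388 = 672.17896 kg/yr
T_d = ln(2) * M0 / (g * P * G)
T_d = ln(2) * 8374 / 672.17896 = 8.6352 yr

8.6352


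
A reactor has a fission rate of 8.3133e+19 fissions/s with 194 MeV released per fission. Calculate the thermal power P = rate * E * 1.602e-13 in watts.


P = fission_rate * E_MeV * 1.602e-13
P = 8.3133e+19 * 194 * 1.602e-13
P = 2.5837e+09 W

2.5837e+09


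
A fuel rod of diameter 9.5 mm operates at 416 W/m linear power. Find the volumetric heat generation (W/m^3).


r = D / 2 / 1000 = 9.5 / 2 / 1000 = 0.00475 m
q''' = q' / (pi * r^2)
q''' = 416 / (pi * 0.00475^2)
q''' = 5.8689e+06 W/m^3

5.8689e+06


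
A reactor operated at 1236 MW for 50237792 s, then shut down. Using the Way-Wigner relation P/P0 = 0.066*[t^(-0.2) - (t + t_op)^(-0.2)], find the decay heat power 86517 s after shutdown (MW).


P/P0 = 0.066 * [t^(-0.2) - (t + t_op)^(-0.2)]
P/P0 = 0.066 * [86517^(-0.2) - (86517 + 50237792)^(-0.2)]
P/P0 = 0.066 * [0.1029389 - 0.02881671] = 0.004892065
P = 1236 * 0.004892065 = 6.0466 MW

6.0466


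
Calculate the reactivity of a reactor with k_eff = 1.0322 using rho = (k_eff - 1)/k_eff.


rho = (k_eff - 1) / k_eff
rho = (1.0322 - 1) / 1.0322
rho = 0.031196

0.031196


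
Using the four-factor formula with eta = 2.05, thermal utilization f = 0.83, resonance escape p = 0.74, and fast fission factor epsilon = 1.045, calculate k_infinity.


k_inf = eta * f * p * epsilon
k_inf = 2.05 * 0.83 * 0.74 * 1.045
k_inf = 1.3158

1.3158


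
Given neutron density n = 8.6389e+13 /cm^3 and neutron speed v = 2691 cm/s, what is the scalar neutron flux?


phi = n * v
phi = 8.6389e+13 * 2691
phi = 2.3247e+17 /cm^2/s

2.3247e+17


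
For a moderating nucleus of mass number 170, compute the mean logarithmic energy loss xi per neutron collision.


xi = 1 + (A-1)^2/(2A) * ln((A-1)/(A+1))
xi = 1 + (170-1)^2/(2*170) * ln((170-1)/(170 +1))
xi = 0.011719

0.011719


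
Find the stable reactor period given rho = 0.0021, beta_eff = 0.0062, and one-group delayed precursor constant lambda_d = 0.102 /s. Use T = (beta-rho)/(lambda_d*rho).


T = (beta - rho) / (lambda_d * rho)
T = (0.0062 - 0.0021) / (0.102 * 0.0021)
T = 19.141 s

19.141


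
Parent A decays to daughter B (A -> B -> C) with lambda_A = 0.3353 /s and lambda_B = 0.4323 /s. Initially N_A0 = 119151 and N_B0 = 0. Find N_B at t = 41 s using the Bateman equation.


N_B(t) = lambda_A * N_A0 / (lambda_B - lambda_A) * [exp(-lambda_A*t) - exp(-lambda_B*t)]
exp(-0.3353*41) = 1.070591e-06; exp(-0.4323*41) = 2.006478e-08
N_B = 0.3353 * 119151 / (0.4323 - 0.3353) * (1.070591e-06 - 2.006478e-08)
N_B = 0.43268

0.43268


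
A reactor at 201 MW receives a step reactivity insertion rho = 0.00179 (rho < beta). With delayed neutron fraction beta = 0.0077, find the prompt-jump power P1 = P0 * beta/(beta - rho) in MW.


P1/P0 = beta / (beta - rho)
P1/P0 = 0.0077 / (0.0077 - 0.00179) = 1.302876
P1 = 201 * 1.302876 = 261.88 MW

261.88


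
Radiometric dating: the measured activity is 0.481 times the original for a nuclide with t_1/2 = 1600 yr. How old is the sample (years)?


lambda = ln(2) / t_half = ln(2) / 1600 = 4.332170e-04 /yr
t = -ln(A/A0) / lambda
t = -ln(0.481) / 4.332170e-04
t = 1689.4 yr

1689.4


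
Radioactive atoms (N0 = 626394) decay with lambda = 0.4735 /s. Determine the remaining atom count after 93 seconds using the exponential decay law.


N = N0 * exp(-lambda * t)
N = 626394 * exp(-0.4735 * 93)
N = 4.7041e-14

4.7041e-14


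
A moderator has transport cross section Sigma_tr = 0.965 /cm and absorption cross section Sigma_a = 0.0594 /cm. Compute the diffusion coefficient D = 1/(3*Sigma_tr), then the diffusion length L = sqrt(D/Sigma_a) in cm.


D = 1 / (3 * Sigma_tr) = 1 / (3 * 0.965) = 0.3454231 cm
L = sqrt(D / Sigma_a)
L = sqrt(0.3454231 / 0.0594)
L = 2.4115 cm

2.4115


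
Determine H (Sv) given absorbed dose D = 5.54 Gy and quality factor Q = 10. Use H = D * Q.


H = D * Q
H = 5.54 * 10
H = 55.400 Sv

55.400


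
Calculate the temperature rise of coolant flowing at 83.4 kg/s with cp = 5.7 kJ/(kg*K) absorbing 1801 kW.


dT = Q / (m_dot * cp)
dT = 1801 / (83.4 * 5.7)
dT = 3.7885 C

3.7885


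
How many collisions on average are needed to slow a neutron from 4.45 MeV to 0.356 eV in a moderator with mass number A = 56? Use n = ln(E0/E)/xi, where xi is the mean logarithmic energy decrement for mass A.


xi = 1 + (A-1)^2/(2A)*ln((A-1)/(A+1)) = 0.03529286 (for A = 56)
n = ln(E0/E) / xi
n = ln(4.45e6 / 0.356) / 0.03529286
n = ln(1.250000e+07) / 0.03529286 = 463.02

463.02


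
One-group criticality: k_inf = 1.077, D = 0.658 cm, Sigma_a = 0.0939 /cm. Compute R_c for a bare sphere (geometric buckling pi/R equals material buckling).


L^2 = D / Sigma_a = 0.658 / 0.0939 = 7.007455 cm^2
B_m^2 = (k_inf - 1) / L^2 = (1.077 - 1) / 7.007455 = 0.01098830 /cm^2
For a bare sphere: B_g = pi/R, so R_c = pi / sqrt(B_m^2)
R_c = pi / sqrt(0.01098830) = 29.970 cm

29.970


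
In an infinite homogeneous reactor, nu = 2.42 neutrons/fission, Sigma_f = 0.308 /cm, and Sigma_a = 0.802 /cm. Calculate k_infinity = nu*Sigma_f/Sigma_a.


k_inf = nu * Sigma_f / Sigma_a
k_inf = 2.42 * 0.308 / 0.802
k_inf = 0.92938

0.92938


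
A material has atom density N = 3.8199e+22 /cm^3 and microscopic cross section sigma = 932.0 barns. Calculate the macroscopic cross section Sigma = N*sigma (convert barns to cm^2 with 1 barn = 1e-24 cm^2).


Sigma = N * sigma_barns * 1e-24
Sigma = 3.8199e+22 * 932.0 * 1e-24
Sigma = 35.601 /cm

35.601


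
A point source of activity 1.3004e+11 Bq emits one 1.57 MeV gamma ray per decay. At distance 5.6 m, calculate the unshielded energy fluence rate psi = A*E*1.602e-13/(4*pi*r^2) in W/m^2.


psi = A * E * 1.602e-13 / (4*pi*r^2)
psi = 1.3004e+11 * 1.57 * 1.602e-13 / (4*pi*5.6^2)
psi = 8.2995e-05 W/m^2

8.2995e-05


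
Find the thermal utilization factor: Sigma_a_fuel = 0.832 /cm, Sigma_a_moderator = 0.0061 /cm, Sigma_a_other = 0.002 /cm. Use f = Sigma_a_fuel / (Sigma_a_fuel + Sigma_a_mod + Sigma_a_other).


f = Sigma_a_fuel / (Sigma_a_fuel + Sigma_a_mod + Sigma_a_other)
f = 0.832 / (0.832 + 0.0061 + 0.002)
f = 0.99036

0.99036


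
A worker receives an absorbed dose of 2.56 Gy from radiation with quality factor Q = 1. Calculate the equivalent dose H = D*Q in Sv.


H = D * Q
H = 2.56 * 1
H = 2.5600 Sv

2.5600


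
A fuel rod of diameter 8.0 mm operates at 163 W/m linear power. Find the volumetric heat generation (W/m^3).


r = D / 2 / 1000 = 8.0 / 2 / 1000 = 0.004 m
q''' = q' / (pi * r^2)
q''' = 163 / (pi * 0.004^2)
q''' = 3.2428e+06 W/m^3

3.2428e+06


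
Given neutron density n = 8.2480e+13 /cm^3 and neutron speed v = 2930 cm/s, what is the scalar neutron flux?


phi = n * v
phi = 8.2480e+13 * 2930
phi = 2.4167e+17 /cm^2/s

2.4167e+17


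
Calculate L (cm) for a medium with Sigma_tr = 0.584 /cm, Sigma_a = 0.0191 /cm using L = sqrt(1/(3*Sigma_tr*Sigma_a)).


D = 1 / (3 * Sigma_tr) = 1 / (3 * 0.584) = 0.5707763 cm
L = sqrt(D / Sigma_a)
L = sqrt(0.5707763 / 0.0191)
L = 5.4666 cm

5.4666


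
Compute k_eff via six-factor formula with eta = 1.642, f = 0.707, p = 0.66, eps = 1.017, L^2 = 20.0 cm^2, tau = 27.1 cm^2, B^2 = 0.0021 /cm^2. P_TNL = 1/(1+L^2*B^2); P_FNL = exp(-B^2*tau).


k_inf = eta*f*p*eps = 1.642*0.707*0.66*1.017 = 0.7792153
P_TNL = 1/(1 + L^2*B^2) = 1/(1 + 20.0*0.0021) = 0.9596929
P_FNL = exp(-B^2*tau) = exp(-0.0021*27.1) = 0.9446791
k_eff = k_inf * P_TNL * P_FNL = 0.7792153 * 0.9596929 * 0.9446791
k_eff = 0.70644

0.70644


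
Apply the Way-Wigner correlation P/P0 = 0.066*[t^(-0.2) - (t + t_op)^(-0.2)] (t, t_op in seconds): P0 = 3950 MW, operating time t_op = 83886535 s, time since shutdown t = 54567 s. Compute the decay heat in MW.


P/P0 = 0.066 * [t^(-0.2) - (t + t_op)^(-0.2)]
P/P0 = 0.066 * [54567^(-0.2) - (54567 + 83886535)^(-0.2)]
P/P0 = 0.066 * [0.1128792 - 0.02601388] = 0.005733111
P = 3950 * 0.005733111 = 22.646 MW

22.646


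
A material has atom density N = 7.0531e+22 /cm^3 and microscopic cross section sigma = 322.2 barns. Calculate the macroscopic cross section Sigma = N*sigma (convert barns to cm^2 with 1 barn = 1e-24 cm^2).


Sigma = N * sigma_barns * 1e-24
Sigma = 7.0531e+22 * 322.2 * 1e-24
Sigma = 22.725 /cm

22.725


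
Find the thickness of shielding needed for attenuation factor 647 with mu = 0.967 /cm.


x = ln(factor) / mu
x = ln(647) / 0.967
x = 6.6932 cm

6.6932


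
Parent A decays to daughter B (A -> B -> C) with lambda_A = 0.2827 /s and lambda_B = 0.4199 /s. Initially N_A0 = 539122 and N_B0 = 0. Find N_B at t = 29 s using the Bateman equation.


N_B(t) = lambda_A * N_A0 / (lambda_B - lambda_A) * [exp(-lambda_A*t) - exp(-lambda_B*t)]
exp(-0.2827*29) = 2.751209e-04; exp(-0.4199*29) = 5.146982e-06
N_B = 0.2827 * 539122 / (0.4199 - 0.2827) * (2.751209e-04 - 5.146982e-06)
N_B = 299.90

299.90


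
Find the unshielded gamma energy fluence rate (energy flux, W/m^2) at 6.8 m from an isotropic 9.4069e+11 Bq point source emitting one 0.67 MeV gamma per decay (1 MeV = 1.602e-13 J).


psi = A * E * 1.602e-13 / (4*pi*r^2)
psi = 9.4069e+11 * 0.67 * 1.602e-13 / (4*pi*6.8^2)
psi = 1.7376e-04 W/m^2

1.7376e-04


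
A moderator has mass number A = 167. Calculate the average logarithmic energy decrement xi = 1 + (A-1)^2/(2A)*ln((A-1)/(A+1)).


xi = 1 + (A-1)^2/(2A) * ln((A-1)/(A+1))
xi = 1 + (167-1)^2/(2*167) * ln((167-1)/(167 +1))
xi = 0.011928

0.011928


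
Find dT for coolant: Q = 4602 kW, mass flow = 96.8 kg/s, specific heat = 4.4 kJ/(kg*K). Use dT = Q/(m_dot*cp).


dT = Q / (m_dot * cp)
dT = 4602 / (96.8 * 4.4)
dT = 10.805 C

10.805


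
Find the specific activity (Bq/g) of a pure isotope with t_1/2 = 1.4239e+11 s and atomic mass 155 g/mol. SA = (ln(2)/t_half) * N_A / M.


lambda = ln(2) / t_half = ln(2) / 1.4239e+11 = 4.867948e-12 /s
SA = lambda * N_A / M
SA = 4.867948e-12 * 6.022e23 / 155
SA = 1.8913e+10 Bq/g

1.8913e+10


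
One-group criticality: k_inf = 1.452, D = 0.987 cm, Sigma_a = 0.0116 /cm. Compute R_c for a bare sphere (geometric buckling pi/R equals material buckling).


L^2 = D / Sigma_a = 0.987 / 0.0116 = 85.08621 cm^2
B_m^2 = (k_inf - 1) / L^2 = (1.452 - 1) / 85.08621 = 0.005312259 /cm^2
For a bare sphere: B_g = pi/R, so R_c = pi / sqrt(B_m^2)
R_c = pi / sqrt(0.005312259) = 43.103 cm

43.103


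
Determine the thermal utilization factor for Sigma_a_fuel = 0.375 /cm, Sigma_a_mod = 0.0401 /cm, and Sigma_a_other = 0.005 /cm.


f = Sigma_a_fuel / (Sigma_a_fuel + Sigma_a_mod + Sigma_a_other)
f = 0.375 / (0.375 + 0.0401 + 0.005)
f = 0.89264

0.89264


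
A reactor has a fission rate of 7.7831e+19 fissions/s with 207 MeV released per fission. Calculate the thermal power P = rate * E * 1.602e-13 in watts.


P = fission_rate * E_MeV * 1.602e-13
P = 7.7831e+19 * 207 * 1.602e-13
P = 2.5810e+09 W

2.5810e+09


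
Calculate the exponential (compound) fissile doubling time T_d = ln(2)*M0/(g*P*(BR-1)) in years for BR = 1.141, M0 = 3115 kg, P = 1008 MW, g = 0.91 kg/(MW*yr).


Breeding gain G = BR - 1 = 1.141 - 1 = 0.141
Fissile production rate = g * P * G = 0.91 * 1008 * 0.141 = 129.33648 kg/yr
T_d = ln(2) * M0 / (g * P * G)
T_d = ln(2) * 3115 / 129.33648 = 16.694 yr

16.694


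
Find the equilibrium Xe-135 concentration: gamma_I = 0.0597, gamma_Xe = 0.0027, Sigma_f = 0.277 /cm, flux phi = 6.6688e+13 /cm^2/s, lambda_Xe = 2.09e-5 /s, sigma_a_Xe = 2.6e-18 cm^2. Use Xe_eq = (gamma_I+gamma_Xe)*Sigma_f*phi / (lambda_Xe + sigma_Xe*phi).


Xe_eq = (gamma_I + gamma_Xe) * Sigma_f * phi / (lambda_Xe + sigma_Xe * phi)
Numerator = (0.0597 + 0.0027) * 0.277 * 6.6688e+13 = 1.152689e+12
Denominator = 2.09e-5 + 2.6e-18 * 6.6688e+13 = 1.942888e-04
Xe_eq = 1.152689e+12 / 1.942888e-04 = 5.9329e+15 /cm^3

5.9329e+15


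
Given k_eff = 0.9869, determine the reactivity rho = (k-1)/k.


rho = (k_eff - 1) / k_eff
rho = (0.9869 - 1) / 0.9869
rho = -0.013274

-0.013274


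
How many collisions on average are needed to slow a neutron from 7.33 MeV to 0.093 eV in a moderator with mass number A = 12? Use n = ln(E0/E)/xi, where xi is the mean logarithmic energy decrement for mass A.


xi = 1 + (A-1)^2/(2A)*ln((A-1)/(A+1)) = 0.1577690 (for A = 12)
n = ln(E0/E) / xi
n = ln(7.33e6 / 0.093) / 0.1577690
n = ln(7.881720e+07) / 0.1577690 = 115.25

115.25


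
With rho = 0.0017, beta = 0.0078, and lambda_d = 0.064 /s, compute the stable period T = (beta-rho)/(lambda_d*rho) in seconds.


T = (beta - rho) / (lambda_d * rho)
T = (0.0078 - 0.0017) / (0.064 * 0.0017)
T = 56.066 s

56.066


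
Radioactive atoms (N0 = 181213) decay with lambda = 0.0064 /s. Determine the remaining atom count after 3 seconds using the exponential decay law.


N = N0 * exp(-lambda * t)
N = 181213 * exp(-0.0064 * 3)
N = 177767

177767
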